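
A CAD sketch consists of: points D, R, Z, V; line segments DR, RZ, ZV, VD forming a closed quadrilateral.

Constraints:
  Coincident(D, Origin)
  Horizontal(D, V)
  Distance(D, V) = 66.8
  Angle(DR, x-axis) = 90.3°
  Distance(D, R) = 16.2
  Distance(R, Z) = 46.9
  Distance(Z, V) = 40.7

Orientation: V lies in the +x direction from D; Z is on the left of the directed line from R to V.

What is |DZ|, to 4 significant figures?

54.88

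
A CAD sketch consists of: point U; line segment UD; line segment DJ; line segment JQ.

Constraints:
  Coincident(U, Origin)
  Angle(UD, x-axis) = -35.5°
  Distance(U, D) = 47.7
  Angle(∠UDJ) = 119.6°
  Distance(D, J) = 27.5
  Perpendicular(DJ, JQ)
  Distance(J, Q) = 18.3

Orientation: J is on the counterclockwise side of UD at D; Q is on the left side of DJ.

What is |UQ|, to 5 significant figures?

56.074

U is at the origin; UD runs at -35.5° with length 47.7, so D = 47.7·(cos -35.5°, sin -35.5°) = (38.833, -27.700). ∠UDJ = 119.6°, so DJ runs at -35.5° + (180° − 119.6°) = 24.900° from the x-axis; with |DJ| = 27.5, J = D + 27.5·(cos 24.900°, sin 24.900°) = (63.777, -16.121). DJ ⟂ JQ; with |JQ| = 18.3 on the left of DJ, Q = J + 18.3·(-0.42104, 0.90704) = (56.072, 0.47786). Then |UQ| = |Q − U| = 56.074.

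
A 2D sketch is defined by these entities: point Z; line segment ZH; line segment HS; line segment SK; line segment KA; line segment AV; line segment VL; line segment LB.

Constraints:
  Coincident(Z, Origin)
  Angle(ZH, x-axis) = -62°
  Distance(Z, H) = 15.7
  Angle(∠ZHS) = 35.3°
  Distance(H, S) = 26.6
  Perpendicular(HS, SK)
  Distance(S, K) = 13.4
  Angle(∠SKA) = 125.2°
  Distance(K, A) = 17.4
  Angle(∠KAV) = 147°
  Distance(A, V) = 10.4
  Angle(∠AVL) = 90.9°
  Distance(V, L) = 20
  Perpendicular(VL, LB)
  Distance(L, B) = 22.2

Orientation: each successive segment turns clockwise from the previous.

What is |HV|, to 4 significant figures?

23.91

∠SKA = 125.2° gives KA at 8.500° from the x-axis; with |KA| = 17.4, A = (6.837, 12.63). ∠KAV = 147.0° gives AV at -24.50° from the x-axis; with |AV| = 10.4, V = (16.30, 8.320). Then |HV| = |V − H| = 23.91.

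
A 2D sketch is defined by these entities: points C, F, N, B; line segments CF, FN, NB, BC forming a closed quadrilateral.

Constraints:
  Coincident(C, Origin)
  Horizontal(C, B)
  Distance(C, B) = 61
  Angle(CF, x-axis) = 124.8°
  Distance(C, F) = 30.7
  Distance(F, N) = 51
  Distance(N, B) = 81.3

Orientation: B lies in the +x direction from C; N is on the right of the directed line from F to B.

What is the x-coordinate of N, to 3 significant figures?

-16.1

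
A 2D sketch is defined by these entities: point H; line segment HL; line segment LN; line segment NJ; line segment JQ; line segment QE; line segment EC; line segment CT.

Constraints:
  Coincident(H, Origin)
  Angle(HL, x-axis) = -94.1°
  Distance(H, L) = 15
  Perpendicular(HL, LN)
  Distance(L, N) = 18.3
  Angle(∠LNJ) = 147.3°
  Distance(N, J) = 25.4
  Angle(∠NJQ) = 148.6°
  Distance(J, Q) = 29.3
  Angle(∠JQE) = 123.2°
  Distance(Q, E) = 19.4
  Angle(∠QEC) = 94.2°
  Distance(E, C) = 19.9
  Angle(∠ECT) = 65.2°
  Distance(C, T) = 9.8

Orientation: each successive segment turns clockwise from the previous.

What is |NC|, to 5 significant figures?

48.215

H is at the origin; HL runs at -94.1° with length 15.0, so L = (-1.0725, -14.962). HL ⟂ LN, so LN runs at 175.90°; with |LN| = 18.3, N = (-19.326, -13.653). ∠LNJ = 147.3° gives NJ at 143.20° from the x-axis; with |NJ| = 25.4, J = (-39.664, 1.5620). ∠NJQ = 148.6° gives JQ at 111.80° from the x-axis; with |JQ| = 29.3, Q = (-50.545, 28.767). ∠JQE = 123.2° gives QE at 55.000° from the x-axis; with |QE| = 19.4, E = (-39.418, 44.658). ∠QEC = 94.2° gives EC at -30.800° from the x-axis; with |EC| = 19.9, C = (-22.325, 34.469). Then |NC| = |C − N| = 48.215.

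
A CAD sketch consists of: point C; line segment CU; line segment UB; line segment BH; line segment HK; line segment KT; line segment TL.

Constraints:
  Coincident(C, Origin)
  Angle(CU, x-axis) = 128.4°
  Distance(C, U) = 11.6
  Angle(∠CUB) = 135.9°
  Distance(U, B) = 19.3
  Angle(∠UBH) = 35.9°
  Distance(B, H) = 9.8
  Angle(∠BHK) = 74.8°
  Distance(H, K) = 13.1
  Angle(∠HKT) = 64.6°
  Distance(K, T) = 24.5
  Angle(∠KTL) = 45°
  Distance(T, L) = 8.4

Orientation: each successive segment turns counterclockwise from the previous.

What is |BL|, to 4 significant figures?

5.522

∠HKT = 64.6° gives KT at 177.2° from the x-axis; with |KT| = 24.5, T = (-37.50, 17.62). ∠KTL = 45.0° gives TL at -47.80° from the x-axis; with |TL| = 8.4, L = (-31.86, 11.40). Then |BL| = |L − B| = 5.522.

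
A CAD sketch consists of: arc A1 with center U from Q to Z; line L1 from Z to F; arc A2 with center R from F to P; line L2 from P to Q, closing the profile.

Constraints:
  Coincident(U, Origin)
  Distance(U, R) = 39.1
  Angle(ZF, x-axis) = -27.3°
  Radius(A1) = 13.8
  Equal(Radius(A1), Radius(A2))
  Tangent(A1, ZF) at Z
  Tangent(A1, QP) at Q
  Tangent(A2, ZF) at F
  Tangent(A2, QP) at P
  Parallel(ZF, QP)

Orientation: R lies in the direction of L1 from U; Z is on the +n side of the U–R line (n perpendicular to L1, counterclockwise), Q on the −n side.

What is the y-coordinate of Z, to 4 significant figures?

12.26

The slot axis is L1's direction at -27.3°, so u = (cos -27.3°, sin -27.3°) = (0.8886, -0.4586) and n = (−sin -27.3°, cos -27.3°) = (0.4586, 0.8886). U is at the origin and R lies 39.1 along u from U, so R = 39.1·u = (34.74, -17.93). Tangency of A1 to both parallel lines with radius 13.8 puts Z and Q at U ± 13.8·n: Z = (6.329, 12.26), Q = (-6.329, -12.26). So Z.y = 12.26.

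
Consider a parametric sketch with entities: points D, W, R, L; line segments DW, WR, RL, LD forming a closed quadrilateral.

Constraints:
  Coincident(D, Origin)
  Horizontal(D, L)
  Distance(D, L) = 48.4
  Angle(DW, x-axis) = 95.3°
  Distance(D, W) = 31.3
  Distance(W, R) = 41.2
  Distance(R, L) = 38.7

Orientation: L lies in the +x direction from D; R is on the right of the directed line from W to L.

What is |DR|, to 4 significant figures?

13.07

Checks: |WR| = 41.20 ✓; |RL| = 38.70 ✓.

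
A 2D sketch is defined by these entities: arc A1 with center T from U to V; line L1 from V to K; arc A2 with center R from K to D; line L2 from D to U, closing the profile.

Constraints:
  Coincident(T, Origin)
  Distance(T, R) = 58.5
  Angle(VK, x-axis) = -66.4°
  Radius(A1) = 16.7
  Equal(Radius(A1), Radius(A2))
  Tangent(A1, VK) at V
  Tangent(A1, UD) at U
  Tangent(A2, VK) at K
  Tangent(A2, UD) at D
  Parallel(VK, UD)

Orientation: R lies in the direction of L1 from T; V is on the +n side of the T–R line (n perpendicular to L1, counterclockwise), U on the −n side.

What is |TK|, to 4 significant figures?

60.84

The slot axis is L1's direction at -66.4°, so u = (cos -66.4°, sin -66.4°) = (0.4003, -0.9164) and n = (−sin -66.4°, cos -66.4°) = (0.9164, 0.4003). T is at the origin and R lies 58.5 along u from T, so R = 58.5·u = (23.42, -53.61). Tangency of A1 to both parallel lines with radius 16.7 puts V and U at T ± 16.7·n: V = (15.30, 6.686), U = (-15.30, -6.686). Equal radii place K and D the same way about R: K = R + 16.7·n = (38.72, -46.92), D = R − 16.7·n = (8.117, -60.29). Then |TK| = |K − T| = 60.84.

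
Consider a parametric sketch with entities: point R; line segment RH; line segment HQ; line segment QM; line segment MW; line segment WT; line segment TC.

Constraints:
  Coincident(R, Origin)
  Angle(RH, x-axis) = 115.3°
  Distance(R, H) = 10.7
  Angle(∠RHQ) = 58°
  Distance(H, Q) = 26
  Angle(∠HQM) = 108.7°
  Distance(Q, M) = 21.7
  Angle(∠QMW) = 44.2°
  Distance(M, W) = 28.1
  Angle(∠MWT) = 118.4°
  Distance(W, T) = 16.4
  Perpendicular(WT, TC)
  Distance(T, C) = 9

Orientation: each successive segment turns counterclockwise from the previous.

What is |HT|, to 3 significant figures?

11.5

R is at the origin; RH runs at 115.3° with length 10.7, so H = (-4.57, 9.67). ∠RHQ = 58.0° gives HQ at -123° from the x-axis; with |HQ| = 26.0, Q = (-18.6, -12.2). ∠HQM = 108.7° gives QM at -51.4° from the x-axis; with |QM| = 21.7, M = (-5.08, -29.2). ∠QMW = 44.2° gives MW at 84.4° from the x-axis; with |MW| = 28.1, W = (-2.34, -1.20). ∠MWT = 118.4° gives WT at 146° from the x-axis; with |WT| = 16.4, T = (-15.9, 7.97). Then |HT| = |T − H| = 11.5.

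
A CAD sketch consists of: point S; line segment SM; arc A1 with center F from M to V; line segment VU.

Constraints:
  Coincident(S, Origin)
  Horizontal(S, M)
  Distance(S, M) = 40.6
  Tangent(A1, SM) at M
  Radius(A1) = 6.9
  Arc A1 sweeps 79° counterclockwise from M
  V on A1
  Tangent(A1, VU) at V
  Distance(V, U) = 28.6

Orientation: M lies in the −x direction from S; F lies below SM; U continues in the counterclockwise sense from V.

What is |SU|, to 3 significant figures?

62.6

On A1, M sits at bearing 90° from F; a 79° counterclockwise sweep puts V at bearing 169°, so V = F + 6.9·(cos 169°, sin 169°) = (-47.4, -5.58). The tangent condition forces FV to be normal to VU, so VU runs along (−sin 169°, cos 169°); with |VU| = 28.6, U = (-52.8, -33.7). Then |SU| = |U − S| = 62.6.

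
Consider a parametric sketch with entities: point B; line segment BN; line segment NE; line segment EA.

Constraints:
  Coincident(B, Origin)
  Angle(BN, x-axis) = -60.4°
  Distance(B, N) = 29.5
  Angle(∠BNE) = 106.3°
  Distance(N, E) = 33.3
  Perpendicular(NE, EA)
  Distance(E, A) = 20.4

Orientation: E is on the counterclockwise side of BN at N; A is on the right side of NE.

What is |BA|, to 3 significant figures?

64.0

∠BNE = 106.3°, so NE runs at -60.4° + (180° − 106.3°) = 13.3° from the x-axis; with |NE| = 33.3, E = N + 33.3·(cos 13.3°, sin 13.3°) = (47.0, -18.0). NE ⟂ EA; with |EA| = 20.4 on the right of NE, A = E + 20.4·(0.230, -0.973) = (51.7, -37.8). Then |BA| = |A − B| = 64.0.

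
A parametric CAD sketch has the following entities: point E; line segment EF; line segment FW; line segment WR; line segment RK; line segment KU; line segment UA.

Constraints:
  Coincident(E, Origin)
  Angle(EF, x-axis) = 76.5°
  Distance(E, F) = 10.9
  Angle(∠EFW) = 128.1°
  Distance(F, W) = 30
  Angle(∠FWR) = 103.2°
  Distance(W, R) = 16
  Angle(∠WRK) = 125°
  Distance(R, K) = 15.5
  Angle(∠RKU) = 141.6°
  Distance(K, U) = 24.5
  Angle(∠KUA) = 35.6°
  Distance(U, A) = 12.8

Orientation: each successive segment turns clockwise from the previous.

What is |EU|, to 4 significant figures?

23.48

E is at the origin; EF runs at 76.5° with length 10.9, so F = (2.545, 10.60). ∠EFW = 128.1° gives FW at 24.60° from the x-axis; with |FW| = 30.0, W = (29.82, 23.09). ∠FWR = 103.2° gives WR at -52.20° from the x-axis; with |WR| = 16.0, R = (39.63, 10.44). ∠WRK = 125.0° gives RK at -107.2° from the x-axis; with |RK| = 15.5, K = (35.04, -4.362). ∠RKU = 141.6° gives KU at -145.6° from the x-axis; with |KU| = 24.5, U = (14.83, -18.20). Then |EU| = |U − E| = 23.48.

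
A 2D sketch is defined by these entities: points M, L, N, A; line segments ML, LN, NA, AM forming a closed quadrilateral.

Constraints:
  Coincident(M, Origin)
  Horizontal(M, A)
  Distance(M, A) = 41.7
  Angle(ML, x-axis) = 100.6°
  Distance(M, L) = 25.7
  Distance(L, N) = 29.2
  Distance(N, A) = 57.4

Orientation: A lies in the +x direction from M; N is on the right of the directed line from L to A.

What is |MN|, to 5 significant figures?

15.776

Checks: |LN| = 29.20 ✓; |NA| = 57.40 ✓.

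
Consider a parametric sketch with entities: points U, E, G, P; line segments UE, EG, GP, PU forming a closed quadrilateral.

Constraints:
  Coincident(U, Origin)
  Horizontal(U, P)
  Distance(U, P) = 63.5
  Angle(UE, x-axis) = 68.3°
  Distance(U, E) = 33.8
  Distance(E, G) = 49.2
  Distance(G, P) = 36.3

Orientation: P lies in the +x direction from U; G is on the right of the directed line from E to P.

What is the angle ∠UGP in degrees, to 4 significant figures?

130.8°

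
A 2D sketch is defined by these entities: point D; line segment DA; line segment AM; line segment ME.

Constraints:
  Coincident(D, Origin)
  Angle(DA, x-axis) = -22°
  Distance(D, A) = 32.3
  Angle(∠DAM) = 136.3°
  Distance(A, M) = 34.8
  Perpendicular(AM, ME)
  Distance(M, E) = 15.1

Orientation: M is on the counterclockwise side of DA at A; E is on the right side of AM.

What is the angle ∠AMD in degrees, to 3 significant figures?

21.0°

D is at the origin; DA runs at -22.0° with length 32.3, so A = 32.3·(cos -22.0°, sin -22.0°) = (29.9, -12.1). ∠DAM = 136.3°, so AM runs at -22.0° + (180° − 136.3°) = 21.7° from the x-axis; with |AM| = 34.8, M = A + 34.8·(cos 21.7°, sin 21.7°) = (62.3, 0.767). Then cos ∠AMD = MA·MD / (|MA||MD|), giving 21.0°.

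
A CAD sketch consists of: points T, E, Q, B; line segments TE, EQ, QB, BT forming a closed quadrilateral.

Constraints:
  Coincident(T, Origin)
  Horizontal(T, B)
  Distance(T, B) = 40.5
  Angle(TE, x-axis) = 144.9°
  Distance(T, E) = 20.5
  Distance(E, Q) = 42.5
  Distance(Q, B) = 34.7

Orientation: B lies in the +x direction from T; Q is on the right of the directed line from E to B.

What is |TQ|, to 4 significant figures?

22.92

Checks: |EQ| = 42.50 ✓; |QB| = 34.70 ✓.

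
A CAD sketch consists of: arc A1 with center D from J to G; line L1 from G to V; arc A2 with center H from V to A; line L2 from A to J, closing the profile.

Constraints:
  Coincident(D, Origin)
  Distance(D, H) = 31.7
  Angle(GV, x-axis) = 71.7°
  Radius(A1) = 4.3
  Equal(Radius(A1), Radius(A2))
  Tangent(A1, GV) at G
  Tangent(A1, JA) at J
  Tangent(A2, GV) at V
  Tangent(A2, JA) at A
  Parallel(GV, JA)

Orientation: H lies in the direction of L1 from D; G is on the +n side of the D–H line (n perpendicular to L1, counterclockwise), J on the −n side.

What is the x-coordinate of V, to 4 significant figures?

5.871

The slot axis is L1's direction at 71.7°, so u = (cos 71.7°, sin 71.7°) = (0.3140, 0.9494) and n = (−sin 71.7°, cos 71.7°) = (-0.9494, 0.3140). D is at the origin and H lies 31.7 along u from D, so H = 31.7·u = (9.954, 30.10). Tangency of A1 to both parallel lines with radius 4.3 puts G and J at D ± 4.3·n: G = (-4.083, 1.350), J = (4.083, -1.350). Equal radii place V and A the same way about H: V = H + 4.3·n = (5.871, 31.45), A = H − 4.3·n = (14.04, 28.75). So V.x = 5.871.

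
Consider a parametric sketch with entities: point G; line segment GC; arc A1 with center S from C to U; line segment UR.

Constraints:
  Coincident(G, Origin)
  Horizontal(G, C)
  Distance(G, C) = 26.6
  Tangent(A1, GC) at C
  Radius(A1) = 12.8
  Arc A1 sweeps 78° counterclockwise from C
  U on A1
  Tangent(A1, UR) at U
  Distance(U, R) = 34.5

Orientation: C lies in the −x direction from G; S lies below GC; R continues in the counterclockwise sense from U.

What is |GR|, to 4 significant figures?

63.79

G is at the origin; GC is horizontal with |GC| = 26.6 and C on the −x side, so C = (-26.60, 0.000). Tangency of A1 to GC means the radius SC is perpendicular to GC, so S = C + (0, -12.8) = (-26.60, -12.80). On A1, C sits at bearing 90° from S; a 78° counterclockwise sweep puts U at bearing 168°, so U = S + 12.8·(cos 168°, sin 168°) = (-39.12, -10.14). The tangent condition forces SU to be normal to UR, so UR runs along (−sin 168°, cos 168°); with |UR| = 34.5, R = (-46.29, -43.88). Then |GR| = |R − G| = 63.79.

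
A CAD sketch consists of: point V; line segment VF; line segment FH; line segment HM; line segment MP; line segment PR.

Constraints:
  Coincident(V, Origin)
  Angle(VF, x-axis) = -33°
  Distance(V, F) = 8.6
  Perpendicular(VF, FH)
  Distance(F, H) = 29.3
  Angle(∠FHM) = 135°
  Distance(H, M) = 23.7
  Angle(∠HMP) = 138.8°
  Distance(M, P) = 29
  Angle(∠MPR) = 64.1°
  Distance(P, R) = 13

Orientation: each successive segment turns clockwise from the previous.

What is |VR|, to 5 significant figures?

48.254

V is at the origin; VF runs at -33.0° with length 8.6, so F = (7.2126, -4.6839). VF is perpendicular to FH, so FH runs at -123.00°; with |FH| = 29.3, H = (-8.7454, -29.257). ∠FHM = 135.0° gives HM at -168.00° from the x-axis; with |HM| = 23.7, M = (-31.927, -34.184). ∠HMP = 138.8° gives MP at 150.80° from the x-axis; with |MP| = 29.0, P = (-57.242, -20.037). ∠MPR = 64.1° gives PR at 34.900° from the x-axis; with |PR| = 13.0, R = (-46.580, -12.599). Then |VR| = |R − V| = 48.254.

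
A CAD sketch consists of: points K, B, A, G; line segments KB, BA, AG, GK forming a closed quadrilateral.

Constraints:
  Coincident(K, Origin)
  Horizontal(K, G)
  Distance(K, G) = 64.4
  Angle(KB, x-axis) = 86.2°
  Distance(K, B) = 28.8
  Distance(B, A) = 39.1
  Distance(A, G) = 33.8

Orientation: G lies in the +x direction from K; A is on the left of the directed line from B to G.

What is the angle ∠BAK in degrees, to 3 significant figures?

37.4°

K is at the origin; KG is horizontal with |KG| = 64.4 and G in +x, so G = (64.4, 0). KB runs at 86.2° with |KB| = 28.8, so B = (1.91, 28.7). A is determined by |BA| = 39.1 and |AG| = 33.8 together: it lies at the intersection of circle(B, 39.1) and circle(G, 33.8). With |BG| = 68.8, the foot of the radical line on BG is 37.2 from B and the perpendicular offset is √(39.1² − 37.2²) = 12.0. Taking the left-of-BG solution: A = (40.7, 24.1).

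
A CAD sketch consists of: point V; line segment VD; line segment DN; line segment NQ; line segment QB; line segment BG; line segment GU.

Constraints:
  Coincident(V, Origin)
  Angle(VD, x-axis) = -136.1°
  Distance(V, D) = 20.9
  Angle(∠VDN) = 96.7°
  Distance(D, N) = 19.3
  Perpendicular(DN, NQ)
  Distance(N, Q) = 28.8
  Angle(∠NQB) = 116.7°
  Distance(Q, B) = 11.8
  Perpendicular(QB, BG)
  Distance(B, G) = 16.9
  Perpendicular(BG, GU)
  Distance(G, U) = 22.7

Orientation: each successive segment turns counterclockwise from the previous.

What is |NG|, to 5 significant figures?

26.269

∠NQB = 116.7° gives QB at 100.50° from the x-axis; with |QB| = 11.8, B = (17.399, -0.85026). QB is perpendicular to BG, so BG runs at -169.50°; with |BG| = 16.9, G = (0.78192, -3.9300). Then |NG| = |G − N| = 26.269.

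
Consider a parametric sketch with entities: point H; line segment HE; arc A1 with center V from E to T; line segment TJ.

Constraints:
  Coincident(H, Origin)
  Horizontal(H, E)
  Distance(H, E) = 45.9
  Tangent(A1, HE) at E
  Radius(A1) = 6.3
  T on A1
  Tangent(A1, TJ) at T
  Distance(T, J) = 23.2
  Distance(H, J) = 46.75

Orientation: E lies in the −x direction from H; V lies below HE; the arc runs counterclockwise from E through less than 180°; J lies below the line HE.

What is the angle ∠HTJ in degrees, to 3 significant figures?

64.2°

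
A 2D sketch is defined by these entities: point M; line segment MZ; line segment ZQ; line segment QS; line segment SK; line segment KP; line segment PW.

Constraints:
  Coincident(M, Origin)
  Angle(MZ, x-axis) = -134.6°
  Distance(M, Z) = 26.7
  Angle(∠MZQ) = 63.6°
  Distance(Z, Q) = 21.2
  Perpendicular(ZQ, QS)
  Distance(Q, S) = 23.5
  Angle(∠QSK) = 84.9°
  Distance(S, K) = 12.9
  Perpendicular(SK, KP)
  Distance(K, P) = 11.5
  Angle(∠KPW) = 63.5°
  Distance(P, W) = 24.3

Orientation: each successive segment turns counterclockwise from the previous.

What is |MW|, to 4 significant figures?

18.20

M is at the origin; MZ runs at -134.6° with length 26.7, so Z = (-18.75, -19.01). ∠MZQ = 63.6° gives ZQ at -18.20° from the x-axis; with |ZQ| = 21.2, Q = (1.392, -25.63). The perpendicularity gives QS at right angles to ZQ, so QS runs at 71.80°; with |QS| = 23.5, S = (8.732, -3.308). ∠QSK = 84.9° gives SK at 166.9° from the x-axis; with |SK| = 12.9, K = (-3.832, -0.3845). SK is perpendicular to KP, so KP runs at -103.1°; with |KP| = 11.5, P = (-6.439, -11.59). ∠KPW = 63.5° gives PW at 13.40° from the x-axis; with |PW| = 24.3, W = (17.20, -5.954). Then |MW| = |W − M| = 18.20.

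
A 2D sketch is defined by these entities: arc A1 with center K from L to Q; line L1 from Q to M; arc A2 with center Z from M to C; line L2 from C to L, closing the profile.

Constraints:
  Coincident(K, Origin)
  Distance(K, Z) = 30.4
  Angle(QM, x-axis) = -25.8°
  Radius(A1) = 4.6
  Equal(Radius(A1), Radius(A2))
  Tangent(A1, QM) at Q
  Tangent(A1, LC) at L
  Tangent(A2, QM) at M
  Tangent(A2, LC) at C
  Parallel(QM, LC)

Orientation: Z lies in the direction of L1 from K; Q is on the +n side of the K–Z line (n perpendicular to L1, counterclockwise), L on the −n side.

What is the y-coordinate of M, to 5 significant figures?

-9.0896

The slot axis is L1's direction at -25.8°, so u = (cos -25.8°, sin -25.8°) = (0.90032, -0.43523) and n = (−sin -25.8°, cos -25.8°) = (0.43523, 0.90032). K is at the origin and Z lies 30.4 along u from K, so Z = 30.4·u = (27.370, -13.231). Tangency of A1 to both parallel lines with radius 4.6 puts Q and L at K ± 4.6·n: Q = (2.0021, 4.1415), L = (-2.0021, -4.1415). Equal radii place M and C the same way about Z: M = Z + 4.6·n = (29.372, -9.0896), C = Z − 4.6·n = (25.368, -17.372). So M.y = -9.0896.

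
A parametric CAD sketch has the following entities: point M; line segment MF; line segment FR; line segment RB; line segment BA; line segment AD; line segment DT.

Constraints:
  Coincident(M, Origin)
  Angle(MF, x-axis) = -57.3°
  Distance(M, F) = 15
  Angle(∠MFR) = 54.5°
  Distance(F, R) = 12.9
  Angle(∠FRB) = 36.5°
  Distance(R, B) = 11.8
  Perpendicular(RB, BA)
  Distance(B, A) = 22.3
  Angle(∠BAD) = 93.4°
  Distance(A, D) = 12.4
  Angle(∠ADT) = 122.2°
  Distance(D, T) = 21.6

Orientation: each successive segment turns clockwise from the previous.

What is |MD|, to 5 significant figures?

32.363

M is at the origin; MF runs at -57.3° with length 15.0, so F = (8.1036, -12.623). ∠MFR = 54.5° gives FR at 177.20° from the x-axis; with |FR| = 12.9, R = (-4.7810, -11.992). ∠FRB = 36.5° gives RB at 33.700° from the x-axis; with |RB| = 11.8, B = (5.0361, -5.4453). The perpendicularity gives BA at right angles to RB, so BA runs at -56.300°; with |BA| = 22.3, A = (17.409, -23.998). ∠BAD = 93.4° gives AD at -142.90° from the x-axis; with |AD| = 12.4, D = (7.5191, -31.478). Then |MD| = |D − M| = 32.363.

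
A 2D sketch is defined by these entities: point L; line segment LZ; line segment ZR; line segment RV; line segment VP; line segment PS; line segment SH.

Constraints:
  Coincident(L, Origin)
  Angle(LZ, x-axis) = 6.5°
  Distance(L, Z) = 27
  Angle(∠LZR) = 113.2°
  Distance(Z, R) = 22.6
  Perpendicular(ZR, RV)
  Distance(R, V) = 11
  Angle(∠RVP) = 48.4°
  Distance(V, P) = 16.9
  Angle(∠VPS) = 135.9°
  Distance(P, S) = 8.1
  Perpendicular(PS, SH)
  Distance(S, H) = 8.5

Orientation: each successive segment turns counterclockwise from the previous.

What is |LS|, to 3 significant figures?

38.7

∠RVP = 48.4° gives VP at -65.1° from the x-axis; with |VP| = 16.9, P = (29.9, 12.5). ∠VPS = 135.9° gives PS at -21.0° from the x-axis; with |PS| = 8.1, S = (37.5, 9.63). Then |LS| = |S − L| = 38.7.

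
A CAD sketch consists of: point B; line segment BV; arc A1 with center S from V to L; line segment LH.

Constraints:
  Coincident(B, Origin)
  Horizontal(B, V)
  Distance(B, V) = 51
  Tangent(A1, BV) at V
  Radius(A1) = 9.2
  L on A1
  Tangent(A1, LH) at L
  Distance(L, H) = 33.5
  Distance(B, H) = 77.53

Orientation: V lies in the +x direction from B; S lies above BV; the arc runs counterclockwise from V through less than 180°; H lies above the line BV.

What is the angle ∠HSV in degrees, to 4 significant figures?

154.2°

B is at the origin; BV is horizontal with |BV| = 51.0 and V on the +x side, so V = (51.00, 0.000). Tangency of A1 to BV means the radius SV is perpendicular to BV, so S = V + (0, 9.2) = (51.00, 9.200). Since SL ⟂ LH (tangency), |SH| = √(9.2² + 33.5²) = 34.74 regardless of where L sits on A1. So H lies on both circle(B, 77.53) and circle(S, 34.74); the above-BV intersection is H = (66.13, 40.47). L is the foot of the tangent from H: L = (60.05, 7.530).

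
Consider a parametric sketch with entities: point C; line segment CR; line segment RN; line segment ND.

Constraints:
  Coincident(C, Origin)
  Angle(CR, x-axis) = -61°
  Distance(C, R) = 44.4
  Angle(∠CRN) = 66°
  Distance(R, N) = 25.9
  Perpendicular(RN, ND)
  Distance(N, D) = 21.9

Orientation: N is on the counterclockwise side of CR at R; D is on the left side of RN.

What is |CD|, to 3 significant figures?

20.2

C is at the origin; CR runs at -61.0° with length 44.4, so R = 44.4·(cos -61.0°, sin -61.0°) = (21.5, -38.8). ∠CRN = 66.0°, so RN runs at -61.0° + (180° − 66.0°) = 53.0° from the x-axis; with |RN| = 25.9, N = R + 25.9·(cos 53.0°, sin 53.0°) = (37.1, -18.1). The perpendicularity gives ND at right angles to RN; with |ND| = 21.9 on the left of RN, D = N + 21.9·(-0.799, 0.602) = (19.6, -4.97). Then |CD| = |D − C| = 20.2.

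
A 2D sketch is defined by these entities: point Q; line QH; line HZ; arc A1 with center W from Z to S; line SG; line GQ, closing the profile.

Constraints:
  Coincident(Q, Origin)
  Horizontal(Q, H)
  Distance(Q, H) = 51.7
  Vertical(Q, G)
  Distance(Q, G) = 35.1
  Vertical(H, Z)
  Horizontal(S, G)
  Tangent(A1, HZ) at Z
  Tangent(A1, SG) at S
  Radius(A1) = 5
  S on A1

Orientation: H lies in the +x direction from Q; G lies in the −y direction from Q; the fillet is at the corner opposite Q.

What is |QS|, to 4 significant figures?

58.42

Q is at the origin; QH is horizontal with |QH| = 51.7 and H on the +x side, so H = (51.70, 0.000). Q and G share the same x with |QG| = 35.1 and G on the −y side, so G = (0.000, -35.10). The virtual corner opposite Q is at (51.70, -35.10). The tangent condition forces WZ to be normal to HZ and since A1 is tangent to SG there, WS ⟂ SG, with radius 5.0, so the center W sits 5.0 in from both sides at W = (46.70, -30.10). That places the tangent points at Z = (51.70, -30.10) on HZ and S = (46.70, -35.10) on SG. Then |QS| = |S − Q| = 58.42.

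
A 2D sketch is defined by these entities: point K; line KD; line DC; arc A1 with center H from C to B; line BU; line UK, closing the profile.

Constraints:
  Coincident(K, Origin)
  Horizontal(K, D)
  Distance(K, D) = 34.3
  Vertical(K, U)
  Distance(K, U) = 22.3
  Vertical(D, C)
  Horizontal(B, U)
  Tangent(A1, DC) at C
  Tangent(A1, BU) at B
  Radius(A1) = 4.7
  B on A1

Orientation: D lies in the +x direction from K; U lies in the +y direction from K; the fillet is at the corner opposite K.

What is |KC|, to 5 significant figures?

38.552

K is at the origin; KD is horizontal with |KD| = 34.3 and D on the +x side, so D = (34.300, 0.0000). KU is vertical with |KU| = 22.3 and U on the +y side, so U = (0.0000, 22.300). The virtual corner opposite K is at (34.300, 22.300). The tangent condition forces HC to be normal to DC and tangency of A1 to BU means the radius HB is perpendicular to BU, with radius 4.7, so the center H sits 4.7 in from both sides at H = (29.600, 17.600). That places the tangent points at C = (34.300, 17.600) on DC and B = (29.600, 22.300) on BU. Then |KC| = |C − K| = 38.552.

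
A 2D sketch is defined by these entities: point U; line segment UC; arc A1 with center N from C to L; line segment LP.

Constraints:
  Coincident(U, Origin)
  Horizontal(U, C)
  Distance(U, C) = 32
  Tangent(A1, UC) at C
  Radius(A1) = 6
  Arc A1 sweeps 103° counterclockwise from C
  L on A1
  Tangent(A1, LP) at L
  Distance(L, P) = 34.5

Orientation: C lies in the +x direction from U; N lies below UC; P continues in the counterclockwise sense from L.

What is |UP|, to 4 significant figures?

53.18

On A1, C sits at bearing 90° from N; a 103° counterclockwise sweep puts L at bearing 193°, so L = N + 6.0·(cos 193°, sin 193°) = (26.15, -7.350). A1 meets LP tangentially, so NL is at right angles to LP, so LP runs along (−sin 193°, cos 193°); with |LP| = 34.5, P = (33.91, -40.97). Then |UP| = |P − U| = 53.18.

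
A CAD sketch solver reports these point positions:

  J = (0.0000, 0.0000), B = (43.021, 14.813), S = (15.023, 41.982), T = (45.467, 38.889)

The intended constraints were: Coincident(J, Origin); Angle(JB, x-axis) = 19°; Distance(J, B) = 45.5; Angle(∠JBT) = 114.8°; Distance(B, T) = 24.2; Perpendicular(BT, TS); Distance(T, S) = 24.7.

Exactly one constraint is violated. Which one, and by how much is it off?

Distance(T, S) = 24.7 — off by 5.90.

J = (0.00, 0.00) ✓; JB at 19.00° ✓; |JB| = 45.50 ✓; ∠JBT = 114.8° ✓; |BT| = 24.20 ✓; ∠(BT, TS) = 90.00° ✓; |TS| = 30.60 ✗.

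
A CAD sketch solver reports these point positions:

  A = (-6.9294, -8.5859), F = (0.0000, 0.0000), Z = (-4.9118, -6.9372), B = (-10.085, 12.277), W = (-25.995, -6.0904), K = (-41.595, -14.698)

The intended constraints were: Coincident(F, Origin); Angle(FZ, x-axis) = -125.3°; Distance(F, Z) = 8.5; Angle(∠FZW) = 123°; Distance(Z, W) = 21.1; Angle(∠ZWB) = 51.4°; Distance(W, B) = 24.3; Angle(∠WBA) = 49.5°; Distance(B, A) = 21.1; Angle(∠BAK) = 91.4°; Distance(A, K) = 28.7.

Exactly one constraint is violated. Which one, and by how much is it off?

Distance(A, K) = 28.7 — off by 6.50.

F = (0.00, 0.00) ✓; FZ at -125.3° ✓; |FZ| = 8.500 ✓; ∠FZW = 123.0° ✓; |ZW| = 21.10 ✓; ∠ZWB = 51.40° ✓; |WB| = 24.30 ✓; ∠WBA = 49.50° ✓; |BA| = 21.10 ✓; ∠BAK = 91.40° ✓; |AK| = 35.20 ✗.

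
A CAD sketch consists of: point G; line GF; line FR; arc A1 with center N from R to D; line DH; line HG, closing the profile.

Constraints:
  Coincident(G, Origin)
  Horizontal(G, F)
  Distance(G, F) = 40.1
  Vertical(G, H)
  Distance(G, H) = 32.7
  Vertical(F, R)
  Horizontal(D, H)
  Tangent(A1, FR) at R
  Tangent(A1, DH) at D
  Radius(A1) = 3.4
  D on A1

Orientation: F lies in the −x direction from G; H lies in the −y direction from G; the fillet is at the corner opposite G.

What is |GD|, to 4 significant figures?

49.15

G is at the origin; GF is horizontal with |GF| = 40.1 and F on the −x side, so F = (-40.10, 0.000). G and H share the same x with |GH| = 32.7 and H on the −y side, so H = (0.000, -32.70). The virtual corner opposite G is at (-40.10, -32.70). The tangent condition forces NR to be normal to FR and the tangent condition forces ND to be normal to DH, with radius 3.4, so the center N sits 3.4 in from both sides at N = (-36.70, -29.30). That places the tangent points at R = (-40.10, -29.30) on FR and D = (-36.70, -32.70) on DH. Then |GD| = |D − G| = 49.15.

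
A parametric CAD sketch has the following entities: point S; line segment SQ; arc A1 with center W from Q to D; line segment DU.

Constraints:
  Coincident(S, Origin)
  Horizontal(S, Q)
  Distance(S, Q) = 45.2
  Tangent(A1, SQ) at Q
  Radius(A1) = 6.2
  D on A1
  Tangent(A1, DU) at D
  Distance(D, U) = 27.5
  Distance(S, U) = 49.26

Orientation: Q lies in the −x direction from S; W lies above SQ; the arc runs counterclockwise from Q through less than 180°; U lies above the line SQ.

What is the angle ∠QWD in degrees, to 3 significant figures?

84.8°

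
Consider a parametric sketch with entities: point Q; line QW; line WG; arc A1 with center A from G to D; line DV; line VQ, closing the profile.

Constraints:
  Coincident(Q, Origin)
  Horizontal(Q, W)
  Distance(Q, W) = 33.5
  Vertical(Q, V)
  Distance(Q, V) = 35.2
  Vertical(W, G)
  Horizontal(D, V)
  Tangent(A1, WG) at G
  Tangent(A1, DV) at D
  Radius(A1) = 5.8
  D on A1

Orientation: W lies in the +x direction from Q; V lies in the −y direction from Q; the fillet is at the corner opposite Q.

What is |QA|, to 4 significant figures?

40.39

Q is at the origin; Q and W share the same y with |QW| = 33.5 and W on the +x side, so W = (33.50, 0.000). Q and V share the same x with |QV| = 35.2 and V on the −y side, so V = (0.000, -35.20). The virtual corner opposite Q is at (33.50, -35.20). The tangent condition forces AG to be normal to WG and the tangent condition forces AD to be normal to DV, with radius 5.8, so the center A sits 5.8 in from both sides at A = (27.70, -29.40). Then |QA| = |A − Q| = 40.39.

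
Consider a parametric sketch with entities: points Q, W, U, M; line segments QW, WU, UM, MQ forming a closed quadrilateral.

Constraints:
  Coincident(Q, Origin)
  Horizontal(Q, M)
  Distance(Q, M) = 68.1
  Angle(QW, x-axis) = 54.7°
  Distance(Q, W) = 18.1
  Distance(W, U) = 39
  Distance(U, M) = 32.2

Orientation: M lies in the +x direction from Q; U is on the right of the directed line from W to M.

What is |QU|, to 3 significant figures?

40.4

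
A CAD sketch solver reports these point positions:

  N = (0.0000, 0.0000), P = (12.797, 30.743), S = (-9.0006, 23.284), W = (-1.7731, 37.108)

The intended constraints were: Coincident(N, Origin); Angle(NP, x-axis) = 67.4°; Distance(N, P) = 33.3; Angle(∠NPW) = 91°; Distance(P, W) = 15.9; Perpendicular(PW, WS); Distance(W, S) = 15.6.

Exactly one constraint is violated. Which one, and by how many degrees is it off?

Perpendicular(PW, WS) — off by 4.00°.

N = (0.00, 0.00) ✓; NP at 67.40° ✓; |NP| = 33.30 ✓; ∠NPW = 91.00° ✓; |PW| = 15.90 ✓; ∠(PW, WS) = 86.00° ✗; |WS| = 15.60 ✓.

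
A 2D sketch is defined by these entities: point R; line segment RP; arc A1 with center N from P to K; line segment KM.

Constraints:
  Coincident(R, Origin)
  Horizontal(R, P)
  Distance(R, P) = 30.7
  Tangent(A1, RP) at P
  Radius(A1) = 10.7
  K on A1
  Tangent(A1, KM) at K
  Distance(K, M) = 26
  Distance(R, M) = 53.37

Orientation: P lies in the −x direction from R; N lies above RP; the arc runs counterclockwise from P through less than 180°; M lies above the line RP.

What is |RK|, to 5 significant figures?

27.893

R is at the origin; RP is horizontal with |RP| = 30.7 and P on the −x side, so P = (-30.700, 0.0000). A1 meets RP tangentially, so NP is at right angles to RP, so N = P + (0, 10.7) = (-30.700, 10.700). Since NK ⟂ KM (tangency), |NM| = √(10.7² + 26.0²) = 28.116 regardless of where K sits on A1. So M lies on both circle(R, 53.37) and circle(N, 28.116); the above-RP intersection is M = (-37.492, 37.983). K is the foot of the tangent from M: K = (-22.082, 17.042).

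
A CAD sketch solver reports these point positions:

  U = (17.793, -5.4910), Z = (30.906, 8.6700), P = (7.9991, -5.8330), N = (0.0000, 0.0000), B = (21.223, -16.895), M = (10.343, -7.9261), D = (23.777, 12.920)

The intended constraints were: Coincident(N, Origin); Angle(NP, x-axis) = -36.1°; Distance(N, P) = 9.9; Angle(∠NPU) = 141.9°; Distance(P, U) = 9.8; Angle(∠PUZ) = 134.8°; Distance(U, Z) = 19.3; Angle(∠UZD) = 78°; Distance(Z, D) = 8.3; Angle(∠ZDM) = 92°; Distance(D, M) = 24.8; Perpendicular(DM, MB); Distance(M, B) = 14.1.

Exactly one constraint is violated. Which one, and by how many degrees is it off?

Perpendicular(DM, MB) — off by 6.70°.

N = (0.00, 0.00) ✓; NP at -36.10° ✓; |NP| = 9.900 ✓; ∠NPU = 141.9° ✓; |PU| = 9.800 ✓; ∠PUZ = 134.8° ✓; |UZ| = 19.30 ✓; ∠UZD = 78.00° ✓; |ZD| = 8.300 ✓; ∠ZDM = 92.00° ✓; |DM| = 24.80 ✓; ∠(DM, MB) = 83.30° ✗; |MB| = 14.10 ✓.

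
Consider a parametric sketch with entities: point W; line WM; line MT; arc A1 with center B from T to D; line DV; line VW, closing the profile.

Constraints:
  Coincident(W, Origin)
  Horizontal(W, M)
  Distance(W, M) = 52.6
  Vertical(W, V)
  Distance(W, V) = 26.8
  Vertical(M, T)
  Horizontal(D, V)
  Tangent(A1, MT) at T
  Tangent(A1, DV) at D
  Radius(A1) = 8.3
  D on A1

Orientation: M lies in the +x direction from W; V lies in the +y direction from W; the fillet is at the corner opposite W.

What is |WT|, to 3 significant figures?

55.8

W is at the origin; W and M share the same y with |WM| = 52.6 and M on the +x side, so M = (52.6, 0.00). WV is vertical with |WV| = 26.8 and V on the +y side, so V = (0.00, 26.8). The virtual corner opposite W is at (52.6, 26.8). Since A1 is tangent to MT there, BT ⟂ MT and A1 meets DV tangentially, so BD is at right angles to DV, with radius 8.3, so the center B sits 8.3 in from both sides at B = (44.3, 18.5). That places the tangent points at T = (52.6, 18.5) on MT and D = (44.3, 26.8) on DV. Then |WT| = |T − W| = 55.8.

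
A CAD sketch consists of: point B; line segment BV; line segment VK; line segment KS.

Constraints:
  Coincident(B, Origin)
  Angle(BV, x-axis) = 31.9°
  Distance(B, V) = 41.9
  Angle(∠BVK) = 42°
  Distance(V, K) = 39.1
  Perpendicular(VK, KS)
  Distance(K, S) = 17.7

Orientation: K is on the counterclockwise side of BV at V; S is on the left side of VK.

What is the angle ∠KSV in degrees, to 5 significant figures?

65.644°

∠BVK = 42.0°, so VK runs at 31.9° + (180° − 42.0°) = 169.90° from the x-axis; with |VK| = 39.1, K = V + 39.1·(cos 169.90°, sin 169.90°) = (-2.9222, 28.998). VK ⟂ KS; with |KS| = 17.7 on the left of VK, S = K + 17.7·(-0.17537, -0.98450) = (-6.0262, 11.573). Then cos ∠KSV = SK·SV / (|SK||SV|), giving 65.644°.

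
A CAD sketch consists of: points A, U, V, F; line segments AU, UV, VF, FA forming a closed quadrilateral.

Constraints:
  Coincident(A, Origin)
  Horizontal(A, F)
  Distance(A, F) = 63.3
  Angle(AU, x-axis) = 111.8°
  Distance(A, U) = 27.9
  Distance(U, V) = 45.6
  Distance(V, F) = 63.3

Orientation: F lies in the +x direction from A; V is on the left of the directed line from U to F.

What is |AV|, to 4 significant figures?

58.56

A is at the origin; AF is horizontal with |AF| = 63.3 and F in +x, so F = (63.3, 0). AU runs at 111.8° with |AU| = 27.9, so U = (-10.36, 25.90). V is determined by |UV| = 45.6 and |VF| = 63.3 together: it lies at the intersection of circle(U, 45.6) and circle(F, 63.3). With |UF| = 78.08, the foot of the radical line on UF is 26.70 from U and the perpendicular offset is √(45.6² − 26.70²) = 36.97. Taking the left-of-UF solution: V = (27.09, 51.92).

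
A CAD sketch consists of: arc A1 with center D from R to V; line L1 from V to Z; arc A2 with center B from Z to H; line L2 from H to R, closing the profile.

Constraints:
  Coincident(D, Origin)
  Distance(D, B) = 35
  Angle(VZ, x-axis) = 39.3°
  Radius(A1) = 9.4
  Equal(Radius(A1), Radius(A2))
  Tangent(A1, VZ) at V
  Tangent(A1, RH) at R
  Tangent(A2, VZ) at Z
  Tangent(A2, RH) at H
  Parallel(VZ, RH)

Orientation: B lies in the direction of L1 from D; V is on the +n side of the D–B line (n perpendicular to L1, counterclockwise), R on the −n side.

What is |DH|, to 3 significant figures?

36.2

Tangency of A1 to both parallel lines with radius 9.4 puts V and R at D ± 9.4·n: V = (-5.95, 7.27), R = (5.95, -7.27). Equal radii place Z and H the same way about B: Z = B + 9.4·n = (21.1, 29.4), H = B − 9.4·n = (33.0, 14.9). Then |DH| = |H − D| = 36.2.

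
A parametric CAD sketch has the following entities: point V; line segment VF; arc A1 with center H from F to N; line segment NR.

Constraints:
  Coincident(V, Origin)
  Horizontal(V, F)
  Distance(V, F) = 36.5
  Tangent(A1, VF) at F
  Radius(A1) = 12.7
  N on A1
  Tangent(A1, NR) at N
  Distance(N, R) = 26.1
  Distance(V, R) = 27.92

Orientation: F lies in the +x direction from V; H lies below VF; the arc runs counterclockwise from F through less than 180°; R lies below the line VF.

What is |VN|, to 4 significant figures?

26.85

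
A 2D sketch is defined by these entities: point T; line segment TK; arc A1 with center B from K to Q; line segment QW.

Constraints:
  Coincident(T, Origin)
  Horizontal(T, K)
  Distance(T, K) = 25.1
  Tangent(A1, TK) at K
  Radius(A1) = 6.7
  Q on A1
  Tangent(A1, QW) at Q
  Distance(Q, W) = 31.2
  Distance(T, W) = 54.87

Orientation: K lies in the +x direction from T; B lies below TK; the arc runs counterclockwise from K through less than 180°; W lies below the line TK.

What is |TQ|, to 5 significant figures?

23.900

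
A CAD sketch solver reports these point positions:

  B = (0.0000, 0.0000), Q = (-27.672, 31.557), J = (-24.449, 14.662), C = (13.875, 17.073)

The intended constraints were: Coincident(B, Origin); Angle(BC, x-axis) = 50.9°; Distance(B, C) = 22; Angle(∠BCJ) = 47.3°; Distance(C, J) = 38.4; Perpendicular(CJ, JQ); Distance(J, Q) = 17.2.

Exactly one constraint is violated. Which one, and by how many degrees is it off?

Perpendicular(CJ, JQ) — off by 7.20°.

B = (0.00, 0.00) ✓; BC at 50.90° ✓; |BC| = 22.00 ✓; ∠BCJ = 47.30° ✓; |CJ| = 38.40 ✓; ∠(CJ, JQ) = 82.80° ✗; |JQ| = 17.20 ✓.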